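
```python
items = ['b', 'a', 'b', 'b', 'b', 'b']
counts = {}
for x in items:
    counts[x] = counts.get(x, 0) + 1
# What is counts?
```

Initial: counts = {}, items = ['b', 'a', 'b', 'b', 'b', 'b']
See 'b': counts = {'b': 1}
See 'a': counts = {'b': 1, 'a': 1}
See 'b': counts = {'b': 2, 'a': 1}
See 'b': counts = {'b': 3, 'a': 1}
See 'b': counts = {'b': 4, 'a': 1}
See 'b': counts = {'b': 5, 'a': 1}

{'b': 5, 'a': 1}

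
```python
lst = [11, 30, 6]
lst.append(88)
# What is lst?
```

[11, 30, 6, 88]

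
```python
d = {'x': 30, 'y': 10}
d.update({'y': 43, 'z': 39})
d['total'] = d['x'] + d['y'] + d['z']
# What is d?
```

After line 1: d = {'x': 30, 'y': 10}
After line 2 (y overwritten, z added): d = {'x': 30, 'y': 43, 'z': 39}
After line 3 (total = 30 + 43 + 39 = 112): d = {'x': 30, 'y': 43, 'z': 39, 'total': 112}

{'x': 30, 'y': 43, 'z': 39, 'total': 112}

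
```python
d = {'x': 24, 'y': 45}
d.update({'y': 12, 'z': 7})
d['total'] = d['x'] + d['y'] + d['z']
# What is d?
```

After line 1: d = {'x': 24, 'y': 45}
After line 2 (y overwritten, z added): d = {'x': 24, 'y': 12, 'z': 7}
After line 3 (total = 24 + 12 + 7 = 43): d = {'x': 24, 'y': 12, 'z': 7, 'total': 43}

{'x': 24, 'y': 12, 'z': 7, 'total': 43}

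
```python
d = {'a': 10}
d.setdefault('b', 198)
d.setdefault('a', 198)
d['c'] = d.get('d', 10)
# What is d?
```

After line 1: d = {'a': 10}
After line 2 (setdefault adds 'b'=198): d = {'a': 10, 'b': 198}
After line 3 (setdefault 'a' no-op, already exists): d = {'a': 10, 'b': 198}
After line 4 (get('d', 10) returns default since 'd' not in d): d = {'a': 10, 'b': 198, 'c': 10}

{'a': 10, 'b': 198, 'c': 10}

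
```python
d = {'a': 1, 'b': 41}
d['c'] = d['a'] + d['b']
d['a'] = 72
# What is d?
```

After line 1: d = {'a': 1, 'b': 41}
After line 2 (d['c'] = 1 + 41): d = {'a': 1, 'b': 41, 'c': 42}
After line 3: d = {'a': 72, 'b': 41, 'c': 42}

{'a': 72, 'b': 41, 'c': 42}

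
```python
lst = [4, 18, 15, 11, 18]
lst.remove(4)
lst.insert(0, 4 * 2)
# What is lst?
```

After line 1: lst = [4, 18, 15, 11, 18]
After line 2 (remove first 4): lst = [18, 15, 11, 18]
After line 3 (insert 8 at index 0): lst = [8, 18, 15, 11, 18]

[8, 18, 15, 11, 18]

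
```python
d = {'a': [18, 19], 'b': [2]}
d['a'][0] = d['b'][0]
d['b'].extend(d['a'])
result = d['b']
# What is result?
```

After line 1: d = {'a': [18, 19], 'b': [2]}
After line 2 (a[0] = b[0] = 2): d = {'a': [2, 19], 'b': [2]}
After line 3 (b.extend(a) appends [2, 19]): d = {'a': [2, 19], 'b': [2, 2, 19]}
After line 4: result = d['b'] = [2, 2, 19]

[2, 2, 19]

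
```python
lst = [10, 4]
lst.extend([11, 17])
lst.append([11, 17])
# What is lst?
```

After line 1: lst = [10, 4]
After line 2 (extend unpacks [11, 17]): lst = [10, 4, 11, 17]
After line 3 (append adds [11, 17] as single element): lst = [10, 4, 11, 17, [11, 17]]

[10, 4, 11, 17, [11, 17]]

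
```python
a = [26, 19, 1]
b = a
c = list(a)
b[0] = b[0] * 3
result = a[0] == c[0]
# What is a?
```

After line 1: a = [26, 19, 1]
After line 2 (b = a, alias): a = [26, 19, 1], b = [26, 19, 1]
After line 3 (c = list(a) is a copy, new object): c = [26, 19, 1]
After line 4 (b[0] = 26 * 3 = 78; mutates shared a/b): a = b = [78, 19, 1], c = [26, 19, 1]
After line 5 (a[0] = 78, c[0] = 26; result = False)

[78, 19, 1]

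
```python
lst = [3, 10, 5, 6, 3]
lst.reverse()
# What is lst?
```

[3, 6, 5, 10, 3]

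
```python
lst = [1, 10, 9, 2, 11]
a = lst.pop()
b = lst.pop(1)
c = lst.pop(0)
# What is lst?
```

After line 1: lst = [1, 10, 9, 2, 11]
After line 2 (pop() -> a = 11): lst = [1, 10, 9, 2]
After line 3 (pop(1) -> b = 10): lst = [1, 9, 2]
After line 4 (pop(0) -> c = 1): lst = [9, 2]

[9, 2]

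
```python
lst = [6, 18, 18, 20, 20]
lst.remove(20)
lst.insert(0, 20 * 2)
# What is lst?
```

After line 1: lst = [6, 18, 18, 20, 20]
After line 2 (remove first 20): lst = [6, 18, 18, 20]
After line 3 (insert 40 at index 0): lst = [40, 6, 18, 18, 20]

[40, 6, 18, 18, 20]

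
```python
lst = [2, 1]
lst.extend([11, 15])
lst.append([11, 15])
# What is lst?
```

After line 1: lst = [2, 1]
After line 2 (extend unpacks [11, 15]): lst = [2, 1, 11, 15]
After line 3 (append adds [11, 15] as single element): lst = [2, 1, 11, 15, [11, 15]]

[2, 1, 11, 15, [11, 15]]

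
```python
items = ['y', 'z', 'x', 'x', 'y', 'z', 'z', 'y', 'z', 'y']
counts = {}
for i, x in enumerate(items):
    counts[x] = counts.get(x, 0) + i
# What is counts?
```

Initial: counts = {}, items = ['y', 'z', 'x', 'x', 'y', 'z', 'z', 'y', 'z', 'y']
i=0, x='y': counts = {'y': 0}
i=1, x='z': counts = {'y': 0, 'z': 1}
i=2, x='x': counts = {'y': 0, 'z': 1, 'x': 2}
i=3, x='x': counts = {'y': 0, 'z': 1, 'x': 5}
i=4, x='y': counts = {'y': 4, 'z': 1, 'x': 5}
i=5, x='z': counts = {'y': 4, 'z': 6, 'x': 5}
i=6, x='z': counts = {'y': 4, 'z': 12, 'x': 5}
i=7, x='y': counts = {'y': 11, 'z': 12, 'x': 5}
i=8, x='z': counts = {'y': 11, 'z': 20, 'x': 5}
i=9, x='y': counts = {'y': 20, 'z': 20, 'x': 5}

{'y': 20, 'z': 20, 'x': 5}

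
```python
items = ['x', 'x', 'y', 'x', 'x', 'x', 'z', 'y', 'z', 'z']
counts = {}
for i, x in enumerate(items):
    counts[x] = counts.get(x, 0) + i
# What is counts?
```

Initial: counts = {}, items = ['x', 'x', 'y', 'x', 'x', 'x', 'z', 'y', 'z', 'z']
i=0, x='x': counts = {'x': 0}
i=1, x='x': counts = {'x': 1}
i=2, x='y': counts = {'x': 1, 'y': 2}
i=3, x='x': counts = {'x': 4, 'y': 2}
i=4, x='x': counts = {'x': 8, 'y': 2}
i=5, x='x': counts = {'x': 13, 'y': 2}
i=6, x='z': counts = {'x': 13, 'y': 2, 'z': 6}
i=7, x='y': counts = {'x': 13, 'y': 9, 'z': 6}
i=8, x='z': counts = {'x': 13, 'y': 9, 'z': 14}
i=9, x='z': counts = {'x': 13, 'y': 9, 'z': 23}

{'x': 13, 'y': 9, 'z': 23}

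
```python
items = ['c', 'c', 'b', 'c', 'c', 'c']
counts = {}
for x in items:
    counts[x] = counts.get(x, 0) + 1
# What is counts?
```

Initial: counts = {}, items = ['c', 'c', 'b', 'c', 'c', 'c']
See 'c': counts = {'c': 1}
See 'c': counts = {'c': 2}
See 'b': counts = {'c': 2, 'b': 1}
See 'c': counts = {'c': 3, 'b': 1}
See 'c': counts = {'c': 4, 'b': 1}
See 'c': counts = {'c': 5, 'b': 1}

{'c': 5, 'b': 1}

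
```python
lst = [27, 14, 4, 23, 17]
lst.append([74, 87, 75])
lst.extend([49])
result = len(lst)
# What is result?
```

After line 1: lst = [27, 14, 4, 23, 17]
After line 2 (append adds [74, 87, 75] as single element): lst = [27, 14, 4, 23, 17, [74, 87, 75]]
After line 3 (extend unpacks [49], adds 49): lst = [27, 14, 4, 23, 17, [74, 87, 75], 49]
After line 4: result = len(lst) = 7

7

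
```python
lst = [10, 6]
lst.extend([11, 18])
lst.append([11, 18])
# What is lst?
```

After line 1: lst = [10, 6]
After line 2 (extend unpacks [11, 18]): lst = [10, 6, 11, 18]
After line 3 (append adds [11, 18] as single element): lst = [10, 6, 11, 18, [11, 18]]

[10, 6, 11, 18, [11, 18]]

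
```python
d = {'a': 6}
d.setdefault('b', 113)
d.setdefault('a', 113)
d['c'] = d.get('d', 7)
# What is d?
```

After line 1: d = {'a': 6}
After line 2 (setdefault adds 'b'=113): d = {'a': 6, 'b': 113}
After line 3 (setdefault 'a' no-op, already exists): d = {'a': 6, 'b': 113}
After line 4 (get('d', 7) returns default since 'd' not in d): d = {'a': 6, 'b': 113, 'c': 7}

{'a': 6, 'b': 113, 'c': 7}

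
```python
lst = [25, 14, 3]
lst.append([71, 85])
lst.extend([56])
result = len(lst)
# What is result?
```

After line 1: lst = [25, 14, 3]
After line 2 (append adds [71, 85] as single element): lst = [25, 14, 3, [71, 85]]
After line 3 (extend unpacks [56], adds 56): lst = [25, 14, 3, [71, 85], 56]
After line 4: result = len(lst) = 5

5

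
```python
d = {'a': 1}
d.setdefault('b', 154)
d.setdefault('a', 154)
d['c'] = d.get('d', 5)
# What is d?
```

After line 1: d = {'a': 1}
After line 2 (setdefault adds 'b'=154): d = {'a': 1, 'b': 154}
After line 3 (setdefault 'a' no-op, already exists): d = {'a': 1, 'b': 154}
After line 4 (get('d', 5) returns default since 'd' not in d): d = {'a': 1, 'b': 154, 'c': 5}

{'a': 1, 'b': 154, 'c': 5}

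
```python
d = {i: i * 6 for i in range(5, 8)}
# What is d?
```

{5: 30, 6: 36, 7: 42}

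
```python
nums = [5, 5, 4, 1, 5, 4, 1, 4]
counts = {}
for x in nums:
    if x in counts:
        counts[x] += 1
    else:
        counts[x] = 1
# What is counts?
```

Initial: counts = {}, nums = [5, 5, 4, 1, 5, 4, 1, 4]
See 5: counts = {5: 1}
See 5: counts = {5: 2}
See 4: counts = {5: 2, 4: 1}
See 1: counts = {5: 2, 4: 1, 1: 1}
See 5: counts = {5: 3, 4: 1, 1: 1}
See 4: counts = {5: 3, 4: 2, 1: 1}
See 1: counts = {5: 3, 4: 2, 1: 2}
See 4: counts = {5: 3, 4: 3, 1: 2}

{5: 3, 4: 3, 1: 2}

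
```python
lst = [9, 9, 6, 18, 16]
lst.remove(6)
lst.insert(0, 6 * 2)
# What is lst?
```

After line 1: lst = [9, 9, 6, 18, 16]
After line 2 (remove first 6): lst = [9, 9, 18, 16]
After line 3 (insert 12 at index 0): lst = [12, 9, 9, 18, 16]

[12, 9, 9, 18, 16]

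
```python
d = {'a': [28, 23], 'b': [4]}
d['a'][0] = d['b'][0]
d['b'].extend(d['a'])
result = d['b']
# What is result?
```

After line 1: d = {'a': [28, 23], 'b': [4]}
After line 2 (a[0] = b[0] = 4): d = {'a': [4, 23], 'b': [4]}
After line 3 (b.extend(a) appends [4, 23]): d = {'a': [4, 23], 'b': [4, 4, 23]}
After line 4: result = d['b'] = [4, 4, 23]

[4, 4, 23]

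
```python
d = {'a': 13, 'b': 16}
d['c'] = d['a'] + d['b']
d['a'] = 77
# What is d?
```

After line 1: d = {'a': 13, 'b': 16}
After line 2 (d['c'] = 13 + 16): d = {'a': 13, 'b': 16, 'c': 29}
After line 3: d = {'a': 77, 'b': 16, 'c': 29}

{'a': 77, 'b': 16, 'c': 29}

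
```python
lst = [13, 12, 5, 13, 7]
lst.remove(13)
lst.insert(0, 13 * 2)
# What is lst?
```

After line 1: lst = [13, 12, 5, 13, 7]
After line 2 (remove first 13): lst = [12, 5, 13, 7]
After line 3 (insert 26 at index 0): lst = [26, 12, 5, 13, 7]

[26, 12, 5, 13, 7]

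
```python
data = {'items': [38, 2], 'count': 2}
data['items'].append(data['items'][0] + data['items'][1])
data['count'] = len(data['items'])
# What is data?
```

After line 1: data = {'items': [38, 2], 'count': 2}
After line 2 (append 38 + 2 = 40): data = {'items': [38, 2, 40], 'count': 2}
After line 3 (count = len(items) = 3): data = {'items': [38, 2, 40], 'count': 3}

{'items': [38, 2, 40], 'count': 3}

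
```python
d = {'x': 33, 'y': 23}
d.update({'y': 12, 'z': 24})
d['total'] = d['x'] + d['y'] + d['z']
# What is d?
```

After line 1: d = {'x': 33, 'y': 23}
After line 2 (y overwritten, z added): d = {'x': 33, 'y': 12, 'z': 24}
After line 3 (total = 33 + 12 + 24 = 69): d = {'x': 33, 'y': 12, 'z': 24, 'total': 69}

{'x': 33, 'y': 12, 'z': 24, 'total': 69}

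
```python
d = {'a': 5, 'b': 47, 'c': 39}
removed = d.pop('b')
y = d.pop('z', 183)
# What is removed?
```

After line 1: d = {'a': 5, 'b': 47, 'c': 39}
After line 2 (pop 'b' returns 47): d = {'a': 5, 'c': 39}, removed = 47
After line 3 (pop 'z' missing, returns default 183): d = {'a': 5, 'c': 39}, y = 183

47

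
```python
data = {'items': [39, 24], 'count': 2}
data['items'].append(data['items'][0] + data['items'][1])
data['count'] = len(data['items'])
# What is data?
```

After line 1: data = {'items': [39, 24], 'count': 2}
After line 2 (append 39 + 24 = 63): data = {'items': [39, 24, 63], 'count': 2}
After line 3 (count = len(items) = 3): data = {'items': [39, 24, 63], 'count': 3}

{'items': [39, 24, 63], 'count': 3}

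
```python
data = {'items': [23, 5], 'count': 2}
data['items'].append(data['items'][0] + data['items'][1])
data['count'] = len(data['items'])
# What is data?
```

After line 1: data = {'items': [23, 5], 'count': 2}
After line 2 (append 23 + 5 = 28): data = {'items': [23, 5, 28], 'count': 2}
After line 3 (count = len(items) = 3): data = {'items': [23, 5, 28], 'count': 3}

{'items': [23, 5, 28], 'count': 3}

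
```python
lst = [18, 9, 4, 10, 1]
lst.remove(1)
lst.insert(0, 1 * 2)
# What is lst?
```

After line 1: lst = [18, 9, 4, 10, 1]
After line 2 (remove first 1): lst = [18, 9, 4, 10]
After line 3 (insert 2 at index 0): lst = [2, 18, 9, 4, 10]

[2, 18, 9, 4, 10]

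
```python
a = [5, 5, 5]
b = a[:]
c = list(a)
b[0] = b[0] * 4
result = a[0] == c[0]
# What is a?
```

After line 1: a = [5, 5, 5]
After line 2 (b = a[:], copy): a = [5, 5, 5], b = [5, 5, 5]
After line 3 (c = list(a) is a copy, new object): c = [5, 5, 5]
After line 4 (b[0] = 5 * 4 = 20; only b mutates (copy)): a = [5, 5, 5], b = [20, 5, 5], c = [5, 5, 5]
After line 5 (a[0] = 5, c[0] = 5; result = True)

[5, 5, 5]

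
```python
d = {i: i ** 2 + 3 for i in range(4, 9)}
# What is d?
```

{4: 19, 5: 28, 6: 39, 7: 52, 8: 67}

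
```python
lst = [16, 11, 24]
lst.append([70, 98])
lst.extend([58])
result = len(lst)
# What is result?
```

After line 1: lst = [16, 11, 24]
After line 2 (append adds [70, 98] as single element): lst = [16, 11, 24, [70, 98]]
After line 3 (extend unpacks [58], adds 58): lst = [16, 11, 24, [70, 98], 58]
After line 4: result = len(lst) = 5

5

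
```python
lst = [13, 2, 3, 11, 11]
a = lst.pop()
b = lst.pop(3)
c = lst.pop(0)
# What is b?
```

After line 1: lst = [13, 2, 3, 11, 11]
After line 2 (pop() -> a = 11): lst = [13, 2, 3, 11]
After line 3 (pop(3) -> b = 11): lst = [13, 2, 3]
After line 4 (pop(0) -> c = 13): lst = [2, 3]

11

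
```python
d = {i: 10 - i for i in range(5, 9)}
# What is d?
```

{5: 5, 6: 4, 7: 3, 8: 2}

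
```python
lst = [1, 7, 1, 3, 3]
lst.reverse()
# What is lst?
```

[3, 3, 1, 7, 1]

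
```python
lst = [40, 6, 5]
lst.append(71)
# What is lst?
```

[40, 6, 5, 71]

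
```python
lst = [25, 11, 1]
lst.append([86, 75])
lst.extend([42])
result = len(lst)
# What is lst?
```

After line 1: lst = [25, 11, 1]
After line 2 (append adds [86, 75] as single element): lst = [25, 11, 1, [86, 75]]
After line 3 (extend unpacks [42], adds 42): lst = [25, 11, 1, [86, 75], 42]
After line 4: result = len(lst) = 5

[25, 11, 1, [86, 75], 42]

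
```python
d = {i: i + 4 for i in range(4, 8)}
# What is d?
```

{4: 8, 5: 9, 6: 10, 7: 11}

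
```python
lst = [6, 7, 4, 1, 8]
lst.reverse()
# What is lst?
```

[8, 1, 4, 7, 6]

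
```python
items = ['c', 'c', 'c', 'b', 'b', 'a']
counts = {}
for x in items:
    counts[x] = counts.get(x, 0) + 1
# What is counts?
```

Initial: counts = {}, items = ['c', 'c', 'c', 'b', 'b', 'a']
See 'c': counts = {'c': 1}
See 'c': counts = {'c': 2}
See 'c': counts = {'c': 3}
See 'b': counts = {'c': 3, 'b': 1}
See 'b': counts = {'c': 3, 'b': 2}
See 'a': counts = {'c': 3, 'b': 2, 'a': 1}

{'c': 3, 'b': 2, 'a': 1}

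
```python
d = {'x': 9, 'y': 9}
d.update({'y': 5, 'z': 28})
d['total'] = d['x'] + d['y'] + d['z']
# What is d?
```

After line 1: d = {'x': 9, 'y': 9}
After line 2 (y overwritten, z added): d = {'x': 9, 'y': 5, 'z': 28}
After line 3 (total = 9 + 5 + 28 = 42): d = {'x': 9, 'y': 5, 'z': 28, 'total': 42}

{'x': 9, 'y': 5, 'z': 28, 'total': 42}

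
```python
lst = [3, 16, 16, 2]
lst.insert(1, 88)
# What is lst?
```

[3, 88, 16, 16, 2]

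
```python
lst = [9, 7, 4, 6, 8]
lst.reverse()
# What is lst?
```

[8, 6, 4, 7, 9]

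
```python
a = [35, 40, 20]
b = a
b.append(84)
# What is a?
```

After line 1: a = [35, 40, 20]
After line 2 (b = a is an alias, same object): a = [35, 40, 20], b = [35, 40, 20]
After line 3 (b.append mutates the shared list): a = [35, 40, 20, 84], b = [35, 40, 20, 84]

[35, 40, 20, 84]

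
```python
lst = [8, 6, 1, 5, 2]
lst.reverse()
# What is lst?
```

[2, 5, 1, 6, 8]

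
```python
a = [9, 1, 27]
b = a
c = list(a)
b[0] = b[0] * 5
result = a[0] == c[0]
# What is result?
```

After line 1: a = [9, 1, 27]
After line 2 (b = a, alias): a = [9, 1, 27], b = [9, 1, 27]
After line 3 (c = list(a) is a copy, new object): c = [9, 1, 27]
After line 4 (b[0] = 9 * 5 = 45; mutates shared a/b): a = b = [45, 1, 27], c = [9, 1, 27]
After line 5 (a[0] = 45, c[0] = 9; result = False)

False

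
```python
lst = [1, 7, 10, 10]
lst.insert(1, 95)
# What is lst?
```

[1, 95, 7, 10, 10]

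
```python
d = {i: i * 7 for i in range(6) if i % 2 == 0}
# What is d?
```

{0: 0, 2: 14, 4: 28}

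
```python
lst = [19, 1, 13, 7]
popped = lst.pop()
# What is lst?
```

[19, 1, 13]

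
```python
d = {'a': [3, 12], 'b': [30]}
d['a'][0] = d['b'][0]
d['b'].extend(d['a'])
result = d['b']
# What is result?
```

After line 1: d = {'a': [3, 12], 'b': [30]}
After line 2 (a[0] = b[0] = 30): d = {'a': [30, 12], 'b': [30]}
After line 3 (b.extend(a) appends [30, 12]): d = {'a': [30, 12], 'b': [30, 30, 12]}
After line 4: result = d['b'] = [30, 30, 12]

[30, 30, 12]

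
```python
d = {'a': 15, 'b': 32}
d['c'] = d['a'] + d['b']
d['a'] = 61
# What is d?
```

After line 1: d = {'a': 15, 'b': 32}
After line 2 (d['c'] = 15 + 32): d = {'a': 15, 'b': 32, 'c': 47}
After line 3: d = {'a': 61, 'b': 32, 'c': 47}

{'a': 61, 'b': 32, 'c': 47}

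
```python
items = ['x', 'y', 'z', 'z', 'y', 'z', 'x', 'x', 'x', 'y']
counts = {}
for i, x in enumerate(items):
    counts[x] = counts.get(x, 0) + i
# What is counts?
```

Initial: counts = {}, items = ['x', 'y', 'z', 'z', 'y', 'z', 'x', 'x', 'x', 'y']
i=0, x='x': counts = {'x': 0}
i=1, x='y': counts = {'x': 0, 'y': 1}
i=2, x='z': counts = {'x': 0, 'y': 1, 'z': 2}
i=3, x='z': counts = {'x': 0, 'y': 1, 'z': 5}
i=4, x='y': counts = {'x': 0, 'y': 5, 'z': 5}
i=5, x='z': counts = {'x': 0, 'y': 5, 'z': 10}
i=6, x='x': counts = {'x': 6, 'y': 5, 'z': 10}
i=7, x='x': counts = {'x': 13, 'y': 5, 'z': 10}
i=8, x='x': counts = {'x': 21, 'y': 5, 'z': 10}
i=9, x='y': counts = {'x': 21, 'y': 14, 'z': 10}

{'x': 21, 'y': 14, 'z': 10}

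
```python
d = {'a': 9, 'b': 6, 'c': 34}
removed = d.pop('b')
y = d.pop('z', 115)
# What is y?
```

After line 1: d = {'a': 9, 'b': 6, 'c': 34}
After line 2 (pop 'b' returns 6): d = {'a': 9, 'c': 34}, removed = 6
After line 3 (pop 'z' missing, returns default 115): d = {'a': 9, 'c': 34}, y = 115

115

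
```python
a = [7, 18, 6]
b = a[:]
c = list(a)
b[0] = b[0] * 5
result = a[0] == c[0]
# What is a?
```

After line 1: a = [7, 18, 6]
After line 2 (b = a[:], copy): a = [7, 18, 6], b = [7, 18, 6]
After line 3 (c = list(a) is a copy, new object): c = [7, 18, 6]
After line 4 (b[0] = 7 * 5 = 35; only b mutates (copy)): a = [7, 18, 6], b = [35, 18, 6], c = [7, 18, 6]
After line 5 (a[0] = 7, c[0] = 7; result = True)

[7, 18, 6]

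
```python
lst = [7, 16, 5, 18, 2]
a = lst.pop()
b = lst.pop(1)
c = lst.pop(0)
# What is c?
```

After line 1: lst = [7, 16, 5, 18, 2]
After line 2 (pop() -> a = 2): lst = [7, 16, 5, 18]
After line 3 (pop(1) -> b = 16): lst = [7, 5, 18]
After line 4 (pop(0) -> c = 7): lst = [5, 18]

7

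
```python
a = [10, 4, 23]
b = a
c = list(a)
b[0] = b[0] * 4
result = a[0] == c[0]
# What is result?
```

After line 1: a = [10, 4, 23]
After line 2 (b = a, alias): a = [10, 4, 23], b = [10, 4, 23]
After line 3 (c = list(a) is a copy, new object): c = [10, 4, 23]
After line 4 (b[0] = 10 * 4 = 40; mutates shared a/b): a = b = [40, 4, 23], c = [10, 4, 23]
After line 5 (a[0] = 40, c[0] = 10; result = False)

False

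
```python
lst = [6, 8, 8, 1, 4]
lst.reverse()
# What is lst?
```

[4, 1, 8, 8, 6]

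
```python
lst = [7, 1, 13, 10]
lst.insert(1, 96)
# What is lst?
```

[7, 96, 1, 13, 10]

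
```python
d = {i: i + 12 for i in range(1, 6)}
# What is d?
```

{1: 13, 2: 14, 3: 15, 4: 16, 5: 17}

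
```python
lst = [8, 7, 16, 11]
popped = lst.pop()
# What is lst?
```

[8, 7, 16]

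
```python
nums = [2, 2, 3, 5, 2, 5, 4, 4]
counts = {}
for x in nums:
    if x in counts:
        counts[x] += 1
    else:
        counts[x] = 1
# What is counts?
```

Initial: counts = {}, nums = [2, 2, 3, 5, 2, 5, 4, 4]
See 2: counts = {2: 1}
See 2: counts = {2: 2}
See 3: counts = {2: 2, 3: 1}
See 5: counts = {2: 2, 3: 1, 5: 1}
See 2: counts = {2: 3, 3: 1, 5: 1}
See 5: counts = {2: 3, 3: 1, 5: 2}
See 4: counts = {2: 3, 3: 1, 5: 2, 4: 1}
See 4: counts = {2: 3, 3: 1, 5: 2, 4: 2}

{2: 3, 3: 1, 5: 2, 4: 2}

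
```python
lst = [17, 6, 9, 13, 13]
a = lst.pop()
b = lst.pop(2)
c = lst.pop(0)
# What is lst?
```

After line 1: lst = [17, 6, 9, 13, 13]
After line 2 (pop() -> a = 13): lst = [17, 6, 9, 13]
After line 3 (pop(2) -> b = 9): lst = [17, 6, 13]
After line 4 (pop(0) -> c = 17): lst = [6, 13]

[6, 13]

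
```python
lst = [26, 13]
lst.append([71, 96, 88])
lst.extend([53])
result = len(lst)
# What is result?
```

After line 1: lst = [26, 13]
After line 2 (append adds [71, 96, 88] as single element): lst = [26, 13, [71, 96, 88]]
After line 3 (extend unpacks [53], adds 53): lst = [26, 13, [71, 96, 88], 53]
After line 4: result = len(lst) = 4

4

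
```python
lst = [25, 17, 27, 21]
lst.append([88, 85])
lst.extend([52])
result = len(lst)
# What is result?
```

After line 1: lst = [25, 17, 27, 21]
After line 2 (append adds [88, 85] as single element): lst = [25, 17, 27, 21, [88, 85]]
After line 3 (extend unpacks [52], adds 52): lst = [25, 17, 27, 21, [88, 85], 52]
After line 4: result = len(lst) = 6

6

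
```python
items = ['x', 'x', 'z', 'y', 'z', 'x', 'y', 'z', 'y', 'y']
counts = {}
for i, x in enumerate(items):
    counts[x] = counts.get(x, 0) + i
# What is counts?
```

Initial: counts = {}, items = ['x', 'x', 'z', 'y', 'z', 'x', 'y', 'z', 'y', 'y']
i=0, x='x': counts = {'x': 0}
i=1, x='x': counts = {'x': 1}
i=2, x='z': counts = {'x': 1, 'z': 2}
i=3, x='y': counts = {'x': 1, 'z': 2, 'y': 3}
i=4, x='z': counts = {'x': 1, 'z': 6, 'y': 3}
i=5, x='x': counts = {'x': 6, 'z': 6, 'y': 3}
i=6, x='y': counts = {'x': 6, 'z': 6, 'y': 9}
i=7, x='z': counts = {'x': 6, 'z': 13, 'y': 9}
i=8, x='y': counts = {'x': 6, 'z': 13, 'y': 17}
i=9, x='y': counts = {'x': 6, 'z': 13, 'y': 26}

{'x': 6, 'z': 13, 'y': 26}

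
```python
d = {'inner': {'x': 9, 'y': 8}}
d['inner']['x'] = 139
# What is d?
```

After line 1: d = {'inner': {'x': 9, 'y': 8}}
After line 2 (inner x overwritten): d = {'inner': {'x': 139, 'y': 8}}

{'inner': {'x': 139, 'y': 8}}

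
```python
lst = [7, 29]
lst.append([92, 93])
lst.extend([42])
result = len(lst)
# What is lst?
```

After line 1: lst = [7, 29]
After line 2 (append adds [92, 93] as single element): lst = [7, 29, [92, 93]]
After line 3 (extend unpacks [42], adds 42): lst = [7, 29, [92, 93], 42]
After line 4: result = len(lst) = 4

[7, 29, [92, 93], 42]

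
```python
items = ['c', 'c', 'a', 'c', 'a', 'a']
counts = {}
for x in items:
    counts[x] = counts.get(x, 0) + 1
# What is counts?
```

Initial: counts = {}, items = ['c', 'c', 'a', 'c', 'a', 'a']
See 'c': counts = {'c': 1}
See 'c': counts = {'c': 2}
See 'a': counts = {'c': 2, 'a': 1}
See 'c': counts = {'c': 3, 'a': 1}
See 'a': counts = {'c': 3, 'a': 2}
See 'a': counts = {'c': 3, 'a': 3}

{'c': 3, 'a': 3}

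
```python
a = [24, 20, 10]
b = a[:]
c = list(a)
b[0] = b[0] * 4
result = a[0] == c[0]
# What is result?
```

After line 1: a = [24, 20, 10]
After line 2 (b = a[:], copy): a = [24, 20, 10], b = [24, 20, 10]
After line 3 (c = list(a) is a copy, new object): c = [24, 20, 10]
After line 4 (b[0] = 24 * 4 = 96; only b mutates (copy)): a = [24, 20, 10], b = [96, 20, 10], c = [24, 20, 10]
After line 5 (a[0] = 24, c[0] = 24; result = True)

True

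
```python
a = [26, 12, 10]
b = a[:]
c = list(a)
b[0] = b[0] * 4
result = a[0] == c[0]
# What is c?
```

After line 1: a = [26, 12, 10]
After line 2 (b = a[:], copy): a = [26, 12, 10], b = [26, 12, 10]
After line 3 (c = list(a) is a copy, new object): c = [26, 12, 10]
After line 4 (b[0] = 26 * 4 = 104; only b mutates (copy)): a = [26, 12, 10], b = [104, 12, 10], c = [26, 12, 10]
After line 5 (a[0] = 26, c[0] = 26; result = True)

[26, 12, 10]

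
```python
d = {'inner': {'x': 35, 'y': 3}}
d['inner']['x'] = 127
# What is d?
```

After line 1: d = {'inner': {'x': 35, 'y': 3}}
After line 2 (inner x overwritten): d = {'inner': {'x': 127, 'y': 3}}

{'inner': {'x': 127, 'y': 3}}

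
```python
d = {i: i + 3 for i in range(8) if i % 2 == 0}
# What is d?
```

{0: 3, 2: 5, 4: 7, 6: 9}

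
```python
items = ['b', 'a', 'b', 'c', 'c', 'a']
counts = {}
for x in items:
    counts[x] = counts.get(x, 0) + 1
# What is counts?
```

Initial: counts = {}, items = ['b', 'a', 'b', 'c', 'c', 'a']
See 'b': counts = {'b': 1}
See 'a': counts = {'b': 1, 'a': 1}
See 'b': counts = {'b': 2, 'a': 1}
See 'c': counts = {'b': 2, 'a': 1, 'c': 1}
See 'c': counts = {'b': 2, 'a': 1, 'c': 2}
See 'a': counts = {'b': 2, 'a': 2, 'c': 2}

{'b': 2, 'a': 2, 'c': 2}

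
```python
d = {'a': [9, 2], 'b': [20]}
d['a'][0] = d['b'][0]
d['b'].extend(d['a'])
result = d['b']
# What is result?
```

After line 1: d = {'a': [9, 2], 'b': [20]}
After line 2 (a[0] = b[0] = 20): d = {'a': [20, 2], 'b': [20]}
After line 3 (b.extend(a) appends [20, 2]): d = {'a': [20, 2], 'b': [20, 20, 2]}
After line 4: result = d['b'] = [20, 20, 2]

[20, 20, 2]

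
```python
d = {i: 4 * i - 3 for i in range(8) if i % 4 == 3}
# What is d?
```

{3: 9, 7: 25}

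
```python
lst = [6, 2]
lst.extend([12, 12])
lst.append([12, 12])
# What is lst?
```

After line 1: lst = [6, 2]
After line 2 (extend unpacks [12, 12]): lst = [6, 2, 12, 12]
After line 3 (append adds [12, 12] as single element): lst = [6, 2, 12, 12, [12, 12]]

[6, 2, 12, 12, [12, 12]]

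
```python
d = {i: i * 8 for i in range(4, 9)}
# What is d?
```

{4: 32, 5: 40, 6: 48, 7: 56, 8: 64}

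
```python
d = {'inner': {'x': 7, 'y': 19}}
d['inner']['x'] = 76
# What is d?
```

After line 1: d = {'inner': {'x': 7, 'y': 19}}
After line 2 (inner x overwritten): d = {'inner': {'x': 76, 'y': 19}}

{'inner': {'x': 76, 'y': 19}}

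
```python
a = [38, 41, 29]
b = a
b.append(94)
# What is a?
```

After line 1: a = [38, 41, 29]
After line 2 (b = a is an alias, same object): a = [38, 41, 29], b = [38, 41, 29]
After line 3 (b.append mutates the shared list): a = [38, 41, 29, 94], b = [38, 41, 29, 94]

[38, 41, 29, 94]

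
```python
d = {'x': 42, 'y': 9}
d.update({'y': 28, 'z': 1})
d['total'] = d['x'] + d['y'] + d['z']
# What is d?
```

After line 1: d = {'x': 42, 'y': 9}
After line 2 (y overwritten, z added): d = {'x': 42, 'y': 28, 'z': 1}
After line 3 (total = 42 + 28 + 1 = 71): d = {'x': 42, 'y': 28, 'z': 1, 'total': 71}

{'x': 42, 'y': 28, 'z': 1, 'total': 71}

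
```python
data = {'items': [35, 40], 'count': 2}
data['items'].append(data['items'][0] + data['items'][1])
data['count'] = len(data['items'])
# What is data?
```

After line 1: data = {'items': [35, 40], 'count': 2}
After line 2 (append 35 + 40 = 75): data = {'items': [35, 40, 75], 'count': 2}
After line 3 (count = len(items) = 3): data = {'items': [35, 40, 75], 'count': 3}

{'items': [35, 40, 75], 'count': 3}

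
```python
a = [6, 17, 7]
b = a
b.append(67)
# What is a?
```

After line 1: a = [6, 17, 7]
After line 2 (b = a is an alias, same object): a = [6, 17, 7], b = [6, 17, 7]
After line 3 (b.append mutates the shared list): a = [6, 17, 7, 67], b = [6, 17, 7, 67]

[6, 17, 7, 67]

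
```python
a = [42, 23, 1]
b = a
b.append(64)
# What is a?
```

After line 1: a = [42, 23, 1]
After line 2 (b = a is an alias, same object): a = [42, 23, 1], b = [42, 23, 1]
After line 3 (b.append mutates the shared list): a = [42, 23, 1, 64], b = [42, 23, 1, 64]

[42, 23, 1, 64]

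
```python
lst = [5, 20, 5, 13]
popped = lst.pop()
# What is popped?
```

13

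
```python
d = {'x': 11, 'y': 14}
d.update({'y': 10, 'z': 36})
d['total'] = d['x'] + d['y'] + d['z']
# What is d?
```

After line 1: d = {'x': 11, 'y': 14}
After line 2 (y overwritten, z added): d = {'x': 11, 'y': 10, 'z': 36}
After line 3 (total = 11 + 10 + 36 = 57): d = {'x': 11, 'y': 10, 'z': 36, 'total': 57}

{'x': 11, 'y': 10, 'z': 36, 'total': 57}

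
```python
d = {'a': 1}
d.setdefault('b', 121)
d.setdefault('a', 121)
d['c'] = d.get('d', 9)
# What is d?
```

After line 1: d = {'a': 1}
After line 2 (setdefault adds 'b'=121): d = {'a': 1, 'b': 121}
After line 3 (setdefault 'a' no-op, already exists): d = {'a': 1, 'b': 121}
After line 4 (get('d', 9) returns default since 'd' not in d): d = {'a': 1, 'b': 121, 'c': 9}

{'a': 1, 'b': 121, 'c': 9}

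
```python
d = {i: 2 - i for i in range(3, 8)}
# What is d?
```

{3: -1, 4: -2, 5: -3, 6: -4, 7: -5}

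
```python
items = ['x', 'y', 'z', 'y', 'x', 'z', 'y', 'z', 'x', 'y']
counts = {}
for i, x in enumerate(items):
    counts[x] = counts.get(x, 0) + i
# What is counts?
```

Initial: counts = {}, items = ['x', 'y', 'z', 'y', 'x', 'z', 'y', 'z', 'x', 'y']
i=0, x='x': counts = {'x': 0}
i=1, x='y': counts = {'x': 0, 'y': 1}
i=2, x='z': counts = {'x': 0, 'y': 1, 'z': 2}
i=3, x='y': counts = {'x': 0, 'y': 4, 'z': 2}
i=4, x='x': counts = {'x': 4, 'y': 4, 'z': 2}
i=5, x='z': counts = {'x': 4, 'y': 4, 'z': 7}
i=6, x='y': counts = {'x': 4, 'y': 10, 'z': 7}
i=7, x='z': counts = {'x': 4, 'y': 10, 'z': 14}
i=8, x='x': counts = {'x': 12, 'y': 10, 'z': 14}
i=9, x='y': counts = {'x': 12, 'y': 19, 'z': 14}

{'x': 12, 'y': 19, 'z': 14}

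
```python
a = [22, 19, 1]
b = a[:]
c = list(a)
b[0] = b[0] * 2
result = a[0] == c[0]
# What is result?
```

After line 1: a = [22, 19, 1]
After line 2 (b = a[:], copy): a = [22, 19, 1], b = [22, 19, 1]
After line 3 (c = list(a) is a copy, new object): c = [22, 19, 1]
After line 4 (b[0] = 22 * 2 = 44; only b mutates (copy)): a = [22, 19, 1], b = [44, 19, 1], c = [22, 19, 1]
After line 5 (a[0] = 22, c[0] = 22; result = True)

True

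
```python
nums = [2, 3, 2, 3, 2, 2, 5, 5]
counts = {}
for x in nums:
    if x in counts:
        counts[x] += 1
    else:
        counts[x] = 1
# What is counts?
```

Initial: counts = {}, nums = [2, 3, 2, 3, 2, 2, 5, 5]
See 2: counts = {2: 1}
See 3: counts = {2: 1, 3: 1}
See 2: counts = {2: 2, 3: 1}
See 3: counts = {2: 2, 3: 2}
See 2: counts = {2: 3, 3: 2}
See 2: counts = {2: 4, 3: 2}
See 5: counts = {2: 4, 3: 2, 5: 1}
See 5: counts = {2: 4, 3: 2, 5: 2}

{2: 4, 3: 2, 5: 2}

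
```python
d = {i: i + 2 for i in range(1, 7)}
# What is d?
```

{1: 3, 2: 4, 3: 5, 4: 6, 5: 7, 6: 8}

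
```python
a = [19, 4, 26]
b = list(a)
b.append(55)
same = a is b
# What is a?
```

After line 1: a = [19, 4, 26]
After line 2 (b = list(a) is a shallow copy, new object): a = [19, 4, 26], b = [19, 4, 26]
After line 3 (append only mutates b): a = [19, 4, 26], b = [19, 4, 26, 55]
After line 4 (same = a is b; different objects -> False): same = False

[19, 4, 26]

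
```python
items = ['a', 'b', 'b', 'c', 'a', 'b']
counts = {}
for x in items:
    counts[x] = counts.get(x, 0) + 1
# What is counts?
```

Initial: counts = {}, items = ['a', 'b', 'b', 'c', 'a', 'b']
See 'a': counts = {'a': 1}
See 'b': counts = {'a': 1, 'b': 1}
See 'b': counts = {'a': 1, 'b': 2}
See 'c': counts = {'a': 1, 'b': 2, 'c': 1}
See 'a': counts = {'a': 2, 'b': 2, 'c': 1}
See 'b': counts = {'a': 2, 'b': 3, 'c': 1}

{'a': 2, 'b': 3, 'c': 1}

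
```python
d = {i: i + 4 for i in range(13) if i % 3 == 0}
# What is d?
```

{0: 4, 3: 7, 6: 10, 9: 13, 12: 16}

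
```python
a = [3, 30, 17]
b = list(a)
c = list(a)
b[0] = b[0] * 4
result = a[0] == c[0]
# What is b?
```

After line 1: a = [3, 30, 17]
After line 2 (b = list(a), copy): a = [3, 30, 17], b = [3, 30, 17]
After line 3 (c = list(a) is a copy, new object): c = [3, 30, 17]
After line 4 (b[0] = 3 * 4 = 12; only b mutates (copy)): a = [3, 30, 17], b = [12, 30, 17], c = [3, 30, 17]
After line 5 (a[0] = 3, c[0] = 3; result = True)

[12, 30, 17]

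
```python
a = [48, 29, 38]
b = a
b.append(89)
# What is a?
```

After line 1: a = [48, 29, 38]
After line 2 (b = a is an alias, same object): a = [48, 29, 38], b = [48, 29, 38]
After line 3 (b.append mutates the shared list): a = [48, 29, 38, 89], b = [48, 29, 38, 89]

[48, 29, 38, 89]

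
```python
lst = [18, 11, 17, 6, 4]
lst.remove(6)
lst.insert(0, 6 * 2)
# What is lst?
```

After line 1: lst = [18, 11, 17, 6, 4]
After line 2 (remove first 6): lst = [18, 11, 17, 4]
After line 3 (insert 12 at index 0): lst = [12, 18, 11, 17, 4]

[12, 18, 11, 17, 4]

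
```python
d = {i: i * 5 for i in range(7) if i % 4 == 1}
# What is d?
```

{1: 5, 5: 25}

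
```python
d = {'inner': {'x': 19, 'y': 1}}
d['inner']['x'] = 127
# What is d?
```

After line 1: d = {'inner': {'x': 19, 'y': 1}}
After line 2 (inner x overwritten): d = {'inner': {'x': 127, 'y': 1}}

{'inner': {'x': 127, 'y': 1}}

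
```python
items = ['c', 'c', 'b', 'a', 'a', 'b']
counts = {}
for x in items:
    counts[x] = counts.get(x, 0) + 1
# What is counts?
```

Initial: counts = {}, items = ['c', 'c', 'b', 'a', 'a', 'b']
See 'c': counts = {'c': 1}
See 'c': counts = {'c': 2}
See 'b': counts = {'c': 2, 'b': 1}
See 'a': counts = {'c': 2, 'b': 1, 'a': 1}
See 'a': counts = {'c': 2, 'b': 1, 'a': 2}
See 'b': counts = {'c': 2, 'b': 2, 'a': 2}

{'c': 2, 'b': 2, 'a': 2}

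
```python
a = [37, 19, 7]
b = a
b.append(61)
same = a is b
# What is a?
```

After line 1: a = [37, 19, 7]
After line 2 (b = a is an alias, same object): a = [37, 19, 7], b = [37, 19, 7]
After line 3 (b.append mutates the shared list): a = [37, 19, 7, 61], b = [37, 19, 7, 61]
After line 4 (same = a is b; same object -> True): same = True

[37, 19, 7, 61]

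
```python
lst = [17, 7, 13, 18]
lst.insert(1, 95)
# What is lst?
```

[17, 95, 7, 13, 18]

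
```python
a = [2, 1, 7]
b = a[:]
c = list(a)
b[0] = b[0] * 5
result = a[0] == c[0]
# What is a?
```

After line 1: a = [2, 1, 7]
After line 2 (b = a[:], copy): a = [2, 1, 7], b = [2, 1, 7]
After line 3 (c = list(a) is a copy, new object): c = [2, 1, 7]
After line 4 (b[0] = 2 * 5 = 10; only b mutates (copy)): a = [2, 1, 7], b = [10, 1, 7], c = [2, 1, 7]
After line 5 (a[0] = 2, c[0] = 2; result = True)

[2, 1, 7]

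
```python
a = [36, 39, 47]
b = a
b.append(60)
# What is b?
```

After line 1: a = [36, 39, 47]
After line 2 (b = a is an alias, same object): a = [36, 39, 47], b = [36, 39, 47]
After line 3 (b.append mutates the shared list): a = [36, 39, 47, 60], b = [36, 39, 47, 60]

[36, 39, 47, 60]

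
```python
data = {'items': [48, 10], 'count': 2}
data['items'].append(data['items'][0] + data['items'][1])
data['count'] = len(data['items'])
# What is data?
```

After line 1: data = {'items': [48, 10], 'count': 2}
After line 2 (append 48 + 10 = 58): data = {'items': [48, 10, 58], 'count': 2}
After line 3 (count = len(items) = 3): data = {'items': [48, 10, 58], 'count': 3}

{'items': [48, 10, 58], 'count': 3}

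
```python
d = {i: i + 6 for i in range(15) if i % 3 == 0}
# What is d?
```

{0: 6, 3: 9, 6: 12, 9: 15, 12: 18}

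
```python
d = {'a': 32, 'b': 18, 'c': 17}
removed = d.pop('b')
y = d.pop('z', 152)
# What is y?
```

After line 1: d = {'a': 32, 'b': 18, 'c': 17}
After line 2 (pop 'b' returns 18): d = {'a': 32, 'c': 17}, removed = 18
After line 3 (pop 'z' missing, returns default 152): d = {'a': 32, 'c': 17}, y = 152

152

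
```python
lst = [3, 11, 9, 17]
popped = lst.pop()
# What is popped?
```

17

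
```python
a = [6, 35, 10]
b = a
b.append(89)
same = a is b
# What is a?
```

After line 1: a = [6, 35, 10]
After line 2 (b = a is an alias, same object): a = [6, 35, 10], b = [6, 35, 10]
After line 3 (b.append mutates the shared list): a = [6, 35, 10, 89], b = [6, 35, 10, 89]
After line 4 (same = a is b; same object -> True): same = True

[6, 35, 10, 89]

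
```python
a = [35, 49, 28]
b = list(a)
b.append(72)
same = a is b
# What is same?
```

After line 1: a = [35, 49, 28]
After line 2 (b = list(a) is a shallow copy, new object): a = [35, 49, 28], b = [35, 49, 28]
After line 3 (append only mutates b): a = [35, 49, 28], b = [35, 49, 28, 72]
After line 4 (same = a is b; different objects -> False): same = False

False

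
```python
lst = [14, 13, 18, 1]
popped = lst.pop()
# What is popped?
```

1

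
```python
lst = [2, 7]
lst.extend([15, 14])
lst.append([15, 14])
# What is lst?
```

After line 1: lst = [2, 7]
After line 2 (extend unpacks [15, 14]): lst = [2, 7, 15, 14]
After line 3 (append adds [15, 14] as single element): lst = [2, 7, 15, 14, [15, 14]]

[2, 7, 15, 14, [15, 14]]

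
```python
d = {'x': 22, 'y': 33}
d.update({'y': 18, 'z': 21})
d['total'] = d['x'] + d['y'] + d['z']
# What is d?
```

After line 1: d = {'x': 22, 'y': 33}
After line 2 (y overwritten, z added): d = {'x': 22, 'y': 18, 'z': 21}
After line 3 (total = 22 + 18 + 21 = 61): d = {'x': 22, 'y': 18, 'z': 21, 'total': 61}

{'x': 22, 'y': 18, 'z': 21, 'total': 61}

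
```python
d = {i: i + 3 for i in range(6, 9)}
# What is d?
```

{6: 9, 7: 10, 8: 11}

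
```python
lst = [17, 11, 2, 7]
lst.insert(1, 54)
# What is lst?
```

[17, 54, 11, 2, 7]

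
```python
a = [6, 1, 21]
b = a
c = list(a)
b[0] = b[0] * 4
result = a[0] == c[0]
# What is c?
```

After line 1: a = [6, 1, 21]
After line 2 (b = a, alias): a = [6, 1, 21], b = [6, 1, 21]
After line 3 (c = list(a) is a copy, new object): c = [6, 1, 21]
After line 4 (b[0] = 6 * 4 = 24; mutates shared a/b): a = b = [24, 1, 21], c = [6, 1, 21]
After line 5 (a[0] = 24, c[0] = 6; result = False)

[6, 1, 21]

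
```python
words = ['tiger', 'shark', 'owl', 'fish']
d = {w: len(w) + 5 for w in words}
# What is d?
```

{'tiger': 10, 'shark': 10, 'owl': 8, 'fish': 9}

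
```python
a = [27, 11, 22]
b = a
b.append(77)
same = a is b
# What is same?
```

After line 1: a = [27, 11, 22]
After line 2 (b = a is an alias, same object): a = [27, 11, 22], b = [27, 11, 22]
After line 3 (b.append mutates the shared list): a = [27, 11, 22, 77], b = [27, 11, 22, 77]
After line 4 (same = a is b; same object -> True): same = True

True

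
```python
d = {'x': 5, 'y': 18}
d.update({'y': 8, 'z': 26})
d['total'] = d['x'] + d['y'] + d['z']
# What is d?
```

After line 1: d = {'x': 5, 'y': 18}
After line 2 (y overwritten, z added): d = {'x': 5, 'y': 8, 'z': 26}
After line 3 (total = 5 + 8 + 26 = 39): d = {'x': 5, 'y': 8, 'z': 26, 'total': 39}

{'x': 5, 'y': 8, 'z': 26, 'total': 39}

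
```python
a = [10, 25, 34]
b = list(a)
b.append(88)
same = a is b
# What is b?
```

After line 1: a = [10, 25, 34]
After line 2 (b = list(a) is a shallow copy, new object): a = [10, 25, 34], b = [10, 25, 34]
After line 3 (append only mutates b): a = [10, 25, 34], b = [10, 25, 34, 88]
After line 4 (same = a is b; different objects -> False): same = False

[10, 25, 34, 88]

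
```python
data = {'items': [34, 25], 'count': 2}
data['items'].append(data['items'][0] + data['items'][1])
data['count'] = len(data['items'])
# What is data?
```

After line 1: data = {'items': [34, 25], 'count': 2}
After line 2 (append 34 + 25 = 59): data = {'items': [34, 25, 59], 'count': 2}
After line 3 (count = len(items) = 3): data = {'items': [34, 25, 59], 'count': 3}

{'items': [34, 25, 59], 'count': 3}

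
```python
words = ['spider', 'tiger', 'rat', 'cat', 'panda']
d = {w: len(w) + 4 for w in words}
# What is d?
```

{'spider': 10, 'tiger': 9, 'rat': 7, 'cat': 7, 'panda': 9}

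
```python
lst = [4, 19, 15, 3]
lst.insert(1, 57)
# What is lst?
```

[4, 57, 19, 15, 3]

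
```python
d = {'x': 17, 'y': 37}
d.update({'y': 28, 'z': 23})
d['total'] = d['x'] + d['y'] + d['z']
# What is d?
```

After line 1: d = {'x': 17, 'y': 37}
After line 2 (y overwritten, z added): d = {'x': 17, 'y': 28, 'z': 23}
After line 3 (total = 17 + 28 + 23 = 68): d = {'x': 17, 'y': 28, 'z': 23, 'total': 68}

{'x': 17, 'y': 28, 'z': 23, 'total': 68}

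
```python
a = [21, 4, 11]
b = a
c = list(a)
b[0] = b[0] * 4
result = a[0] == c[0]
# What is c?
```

After line 1: a = [21, 4, 11]
After line 2 (b = a, alias): a = [21, 4, 11], b = [21, 4, 11]
After line 3 (c = list(a) is a copy, new object): c = [21, 4, 11]
After line 4 (b[0] = 21 * 4 = 84; mutates shared a/b): a = b = [84, 4, 11], c = [21, 4, 11]
After line 5 (a[0] = 84, c[0] = 21; result = False)

[21, 4, 11]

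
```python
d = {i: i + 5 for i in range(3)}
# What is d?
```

{0: 5, 1: 6, 2: 7}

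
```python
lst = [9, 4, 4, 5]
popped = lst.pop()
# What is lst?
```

[9, 4, 4]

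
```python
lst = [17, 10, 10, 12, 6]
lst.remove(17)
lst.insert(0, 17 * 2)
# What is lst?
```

After line 1: lst = [17, 10, 10, 12, 6]
After line 2 (remove first 17): lst = [10, 10, 12, 6]
After line 3 (insert 34 at index 0): lst = [34, 10, 10, 12, 6]

[34, 10, 10, 12, 6]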